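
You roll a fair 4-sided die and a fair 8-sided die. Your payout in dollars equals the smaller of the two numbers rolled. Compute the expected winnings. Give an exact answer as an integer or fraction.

35/16 dollars

Distribution of the smaller of the two numbers rolled: 1 w.p. 11/32, 2 w.p. 9/32, 3 w.p. 7/32, 4 w.p. 5/32
E[payout] = (11/32)·1 + (9/32)·2 + (7/32)·3 + (5/32)·4 = 35/16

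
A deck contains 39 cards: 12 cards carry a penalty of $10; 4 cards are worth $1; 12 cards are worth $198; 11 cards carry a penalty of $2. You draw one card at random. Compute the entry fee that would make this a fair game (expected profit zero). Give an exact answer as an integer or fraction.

E[payout] = (12/39)·(-10) + (4/39)·1 + (12/39)·198 + (11/39)·(-2) = 746/13
Fair fee = E[payout] = 746/13

746/13 dollars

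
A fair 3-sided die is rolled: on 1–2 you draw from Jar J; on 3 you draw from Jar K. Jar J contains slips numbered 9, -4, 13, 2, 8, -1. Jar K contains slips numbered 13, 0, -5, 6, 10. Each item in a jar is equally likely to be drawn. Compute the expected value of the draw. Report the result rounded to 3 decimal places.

4.600

E[X | Jar J] = (9 − 4 + 13 + 2 + 8 − 1)/6 = 9/2
E[X | Jar K] = (13 + 0 − 5 + 6 + 10)/5 = 24/5
E[X] = (2/3)·9/2 + (1/3)·24/5 = 23/5 ≈ 4.600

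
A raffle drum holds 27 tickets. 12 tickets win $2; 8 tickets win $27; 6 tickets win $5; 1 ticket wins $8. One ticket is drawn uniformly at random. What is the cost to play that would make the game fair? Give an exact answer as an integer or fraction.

E[payout] = (12/27)·2 + (8/27)·27 + (6/27)·5 + (1/27)·8 = 278/27
Fair fee = E[payout] = 278/27

278/27 dollars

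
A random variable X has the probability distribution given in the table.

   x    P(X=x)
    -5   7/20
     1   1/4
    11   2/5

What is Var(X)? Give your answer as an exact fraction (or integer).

4899/100

E[X] = (7/20)·(-5) + (1/4)·1 + (2/5)·11 = 29/10
E[X²] = (7/20)·25 + (1/4)·1 + (2/5)·121 = 287/5
Var(X) = 287/5 − (29/10)² = 4899/100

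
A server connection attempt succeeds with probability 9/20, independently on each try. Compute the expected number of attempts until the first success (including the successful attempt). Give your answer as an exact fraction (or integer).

20/9

For a geometric distribution, E[trials] = 1/p = 1/(9/20) = 20/9.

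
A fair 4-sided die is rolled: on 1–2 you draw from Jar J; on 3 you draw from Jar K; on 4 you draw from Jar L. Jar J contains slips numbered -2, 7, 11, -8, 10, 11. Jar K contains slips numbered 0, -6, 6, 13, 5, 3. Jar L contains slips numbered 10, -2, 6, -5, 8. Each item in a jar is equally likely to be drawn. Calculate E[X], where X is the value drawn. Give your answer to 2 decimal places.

4.14

E[X | Jar J] = (-2 + 7 + 11 − 8 + 10 + 11)/6 = 29/6
E[X | Jar K] = (0 − 6 + 6 + 13 + 5 + 3)/6 = 7/2
E[X | Jar L] = (10 − 2 + 6 − 5 + 8)/5 = 17/5
E[X] = (1/2)·29/6 + (1/4)·7/2 + (1/4)·17/5 = 497/120 ≈ 4.14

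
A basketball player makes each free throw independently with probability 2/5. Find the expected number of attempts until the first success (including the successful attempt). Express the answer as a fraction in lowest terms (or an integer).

For a geometric distribution, E[trials] = 1/p = 1/(2/5) = 5/2.

5/2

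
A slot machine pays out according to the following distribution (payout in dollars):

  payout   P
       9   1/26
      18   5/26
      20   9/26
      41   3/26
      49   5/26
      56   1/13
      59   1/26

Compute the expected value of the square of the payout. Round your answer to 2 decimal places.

E[X²] = (1/26)·81 + (5/26)·324 + (9/26)·400 + (3/26)·1681 + (5/26)·2401 + (1/13)·3136 + (1/26)·3481
     = 16051/13 ≈ 1234.69

1234.69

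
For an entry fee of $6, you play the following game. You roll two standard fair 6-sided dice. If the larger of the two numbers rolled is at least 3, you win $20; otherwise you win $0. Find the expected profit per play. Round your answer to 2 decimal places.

E[payout] = (1/9)·0 + (8/9)·20 = 160/9
Expected profit = 160/9 − 6 = 106/9 ≈ $11.78

$11.78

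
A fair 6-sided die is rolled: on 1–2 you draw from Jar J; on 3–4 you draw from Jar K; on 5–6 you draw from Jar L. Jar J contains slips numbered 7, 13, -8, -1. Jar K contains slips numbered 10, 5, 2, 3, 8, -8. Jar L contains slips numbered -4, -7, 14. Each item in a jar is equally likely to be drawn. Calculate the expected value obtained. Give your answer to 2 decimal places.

2.36

E[X | Jar J] = (7 + 13 − 8 − 1)/4 = 11/4
E[X | Jar K] = (10 + 5 + 2 + 3 + 8 − 8)/6 = 10/3
E[X | Jar L] = (-4 − 7 + 14)/3 = 1
E[X] = (1/3)·11/4 + (1/3)·10/3 + (1/3)·1 = 85/36 ≈ 2.36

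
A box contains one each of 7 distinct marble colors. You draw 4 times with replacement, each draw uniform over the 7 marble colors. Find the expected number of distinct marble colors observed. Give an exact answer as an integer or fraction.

1105/343

Let Xⱼ=1 if type j appears at least once. P(Xⱼ=1) = 1 − ((7−1)/7)^4 = 1105/2401.
E[#distinct] = 7·1105/2401 = 1105/343.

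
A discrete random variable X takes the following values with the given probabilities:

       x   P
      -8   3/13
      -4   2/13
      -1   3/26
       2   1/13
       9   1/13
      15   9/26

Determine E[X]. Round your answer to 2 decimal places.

E[X] = (3/13)·(-8) + (2/13)·(-4) + (3/26)·(-1) + (1/13)·2 + (1/13)·9 + (9/26)·15
     = 45/13 ≈ 3.46

3.46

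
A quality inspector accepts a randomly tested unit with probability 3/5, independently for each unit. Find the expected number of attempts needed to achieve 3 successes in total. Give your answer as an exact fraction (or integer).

By linearity (sum of 3 independent geometric waits), E[trials] = 3/p = 3/(3/5) = 5.

5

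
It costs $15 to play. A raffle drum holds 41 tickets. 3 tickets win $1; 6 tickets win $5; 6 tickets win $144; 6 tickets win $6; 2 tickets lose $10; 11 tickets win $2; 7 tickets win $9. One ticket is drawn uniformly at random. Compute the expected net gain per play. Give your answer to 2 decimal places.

E[payout] = (3/41)·1 + (6/41)·5 + (6/41)·144 + (6/41)·6 + (2/41)·(-10) + (11/41)·2 + (7/41)·9 = 998/41
Expected profit = 998/41 − 15 = 383/41 ≈ $9.34

$9.34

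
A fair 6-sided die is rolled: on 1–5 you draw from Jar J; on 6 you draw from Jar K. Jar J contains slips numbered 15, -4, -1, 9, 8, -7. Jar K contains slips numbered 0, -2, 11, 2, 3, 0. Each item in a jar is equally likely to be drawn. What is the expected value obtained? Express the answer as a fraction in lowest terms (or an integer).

19/6

E[X | Jar J] = (15 − 4 − 1 + 9 + 8 − 7)/6 = 10/3
E[X | Jar K] = (0 − 2 + 11 + 2 + 3 + 0)/6 = 7/3
E[X] = (5/6)·10/3 + (1/6)·7/3 = 19/6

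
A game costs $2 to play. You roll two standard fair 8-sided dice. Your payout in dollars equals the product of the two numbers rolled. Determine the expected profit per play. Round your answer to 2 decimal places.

Distribution of the product of the two numbers rolled: 1 w.p. 1/64, 2 w.p. 1/32, 3 w.p. 1/32, 4 w.p. 3/64, 5 w.p. 1/32, 6 w.p. 1/16, …
E[payout] = (1/64)·1 + (1/32)·2 + (1/32)·3 + (3/64)·4 + (1/32)·5 + (1/16)·6 + (1/32)·7 + (1/16)·8 + (1/64)·9 + (1/32)·10 + (1/16)·12 + (1/32)·14 + (1/32)·15 + (3/64)·16 + (1/32)·18 + (1/32)·20 + (1/32)·21 + (1/16)·24 + (1/64)·25 + (1/32)·28 + (1/32)·30 + (1/32)·32 + (1/32)·35 + (1/64)·36 + (1/32)·40 + (1/32)·42 + (1/32)·48 + (1/64)·49 + (1/32)·56 + (1/64)·64 = 81/4
Expected profit = 81/4 − 2 = 73/4 ≈ $18.25

$18.25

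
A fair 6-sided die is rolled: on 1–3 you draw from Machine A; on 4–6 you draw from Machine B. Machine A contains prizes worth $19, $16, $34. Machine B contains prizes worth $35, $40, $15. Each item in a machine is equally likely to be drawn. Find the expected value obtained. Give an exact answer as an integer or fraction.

E[X | Machine A] = (19 + 16 + 34)/3 = 23
E[X | Machine B] = (35 + 40 + 15)/3 = 30
E[X] = (1/2)·23 + (1/2)·30 = 53/2

53/2 dollars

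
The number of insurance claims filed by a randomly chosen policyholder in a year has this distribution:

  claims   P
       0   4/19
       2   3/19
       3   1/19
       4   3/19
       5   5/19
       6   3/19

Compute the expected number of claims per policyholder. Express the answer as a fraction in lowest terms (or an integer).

64/19

E[X] = (4/19)·0 + (3/19)·2 + (1/19)·3 + (3/19)·4 + (5/19)·5 + (3/19)·6
     = 64/19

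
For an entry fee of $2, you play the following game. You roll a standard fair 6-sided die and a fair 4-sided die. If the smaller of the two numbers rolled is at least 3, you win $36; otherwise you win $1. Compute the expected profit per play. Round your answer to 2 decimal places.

E[payout] = (2/3)·1 + (1/3)·36 = 38/3
Expected profit = 38/3 − 2 = 32/3 ≈ $10.67

$10.67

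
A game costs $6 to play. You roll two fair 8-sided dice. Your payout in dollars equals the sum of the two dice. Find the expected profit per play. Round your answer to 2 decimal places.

$3.00

Distribution of the sum of the two dice: 2 w.p. 1/64, 3 w.p. 1/32, 4 w.p. 3/64, 5 w.p. 1/16, 6 w.p. 5/64, 7 w.p. 3/32, …
E[payout] = (1/64)·2 + (1/32)·3 + (3/64)·4 + (1/16)·5 + (5/64)·6 + (3/32)·7 + (7/64)·8 + (1/8)·9 + (7/64)·10 + (3/32)·11 + (5/64)·12 + (1/16)·13 + (3/64)·14 + (1/32)·15 + (1/64)·16 = 9
Expected profit = 9 − 6 = 3 ≈ $3.00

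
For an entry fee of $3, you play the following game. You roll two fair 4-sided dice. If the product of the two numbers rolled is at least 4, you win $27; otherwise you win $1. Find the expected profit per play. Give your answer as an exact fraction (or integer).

127/8 dollars

E[payout] = (5/16)·1 + (11/16)·27 = 151/8
Expected profit = 151/8 − 3 = 127/8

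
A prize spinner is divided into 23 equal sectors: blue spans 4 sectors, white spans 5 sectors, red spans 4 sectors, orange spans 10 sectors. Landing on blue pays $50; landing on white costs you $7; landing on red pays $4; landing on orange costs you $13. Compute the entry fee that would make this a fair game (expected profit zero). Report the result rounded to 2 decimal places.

$2.22

E[payout] = (4/23)·50 + (5/23)·(-7) + (4/23)·4 + (10/23)·(-13) = 51/23
Fair fee = E[payout] = 51/23 ≈ $2.22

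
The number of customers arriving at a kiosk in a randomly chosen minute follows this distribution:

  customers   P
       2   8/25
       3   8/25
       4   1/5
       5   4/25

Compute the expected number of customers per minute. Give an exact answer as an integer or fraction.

16/5

E[X] = (8/25)·2 + (8/25)·3 + (1/5)·4 + (4/25)·5
     = 16/5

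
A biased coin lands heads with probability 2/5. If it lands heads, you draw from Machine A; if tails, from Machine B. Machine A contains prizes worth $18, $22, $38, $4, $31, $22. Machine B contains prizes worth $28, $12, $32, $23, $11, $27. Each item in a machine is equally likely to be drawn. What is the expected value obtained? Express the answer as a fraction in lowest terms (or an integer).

E[X | Machine A] = (18 + 22 + 38 + 4 + 31 + 22)/6 = 45/2
E[X | Machine B] = (28 + 12 + 32 + 23 + 11 + 27)/6 = 133/6
E[X] = (2/5)·45/2 + (3/5)·133/6 = 223/10

223/10 dollars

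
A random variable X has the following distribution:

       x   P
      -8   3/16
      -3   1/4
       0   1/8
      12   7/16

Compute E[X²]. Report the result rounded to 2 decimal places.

77.25

E[X²] = (3/16)·64 + (1/4)·9 + (1/8)·0 + (7/16)·144
     = 309/4 ≈ 77.25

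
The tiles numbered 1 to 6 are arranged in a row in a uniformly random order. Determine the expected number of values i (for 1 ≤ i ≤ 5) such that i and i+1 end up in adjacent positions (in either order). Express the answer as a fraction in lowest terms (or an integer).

For each i ∈ {1,…,5}, let Xᵢ = 1 if i and i+1 are adjacent. P(Xᵢ=1) = 2·(6−1)!/6! = 2/6.
By linearity, E[ΣXᵢ] = (5)·(2/6) = 5/3.

5/3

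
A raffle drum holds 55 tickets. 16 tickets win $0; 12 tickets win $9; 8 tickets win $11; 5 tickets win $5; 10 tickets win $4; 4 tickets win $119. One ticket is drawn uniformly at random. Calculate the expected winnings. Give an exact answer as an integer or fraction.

E[payout] = (16/55)·0 + (12/55)·9 + (8/55)·11 + (5/55)·5 + (10/55)·4 + (4/55)·119 = 67/5

67/5 dollars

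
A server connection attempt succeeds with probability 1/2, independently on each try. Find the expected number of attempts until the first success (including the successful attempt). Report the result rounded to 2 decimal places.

2.00

For a geometric distribution, E[trials] = 1/p = 1/(1/2) = 2.
≈ 2.00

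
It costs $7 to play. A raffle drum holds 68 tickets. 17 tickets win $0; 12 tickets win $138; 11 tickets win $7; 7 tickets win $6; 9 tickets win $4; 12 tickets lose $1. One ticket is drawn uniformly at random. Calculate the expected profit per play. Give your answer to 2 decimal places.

E[payout] = (17/68)·0 + (12/68)·138 + (11/68)·7 + (7/68)·6 + (9/68)·4 + (12/68)·(-1) = 1799/68
Expected profit = 1799/68 − 7 = 1323/68 ≈ $19.46

$19.46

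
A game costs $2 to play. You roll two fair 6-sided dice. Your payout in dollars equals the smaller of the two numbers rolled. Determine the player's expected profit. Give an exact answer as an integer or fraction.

Distribution of the smaller of the two numbers rolled: 1 w.p. 11/36, 2 w.p. 1/4, 3 w.p. 7/36, 4 w.p. 5/36, 5 w.p. 1/12, 6 w.p. 1/36
E[payout] = (11/36)·1 + (1/4)·2 + (7/36)·3 + (5/36)·4 + (1/12)·5 + (1/36)·6 = 91/36
Expected profit = 91/36 − 2 = 19/36

19/36 dollars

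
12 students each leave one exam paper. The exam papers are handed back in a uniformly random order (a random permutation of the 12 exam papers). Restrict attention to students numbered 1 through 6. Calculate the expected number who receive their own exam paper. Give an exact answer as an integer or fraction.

1/2

Let Xᵢ = 1 if person i gets their own exam paper. For each i, P(Xᵢ=1) = 1/12.
By linearity of expectation, E[X₁+…+X_6] = 6·(1/12) = 1/2.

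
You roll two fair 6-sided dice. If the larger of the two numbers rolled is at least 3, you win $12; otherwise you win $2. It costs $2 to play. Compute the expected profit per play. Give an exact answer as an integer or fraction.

80/9 dollars

E[payout] = (1/9)·2 + (8/9)·12 = 98/9
Expected profit = 98/9 − 2 = 80/9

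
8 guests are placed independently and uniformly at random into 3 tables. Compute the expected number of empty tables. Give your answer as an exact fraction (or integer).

Let Xⱼ=1 if table j is empty. P(Xⱼ=1) = ((3-1)/3)^8 = 256/6561.
By linearity, E[#empty] = 3·256/6561 = 256/2187.

256/2187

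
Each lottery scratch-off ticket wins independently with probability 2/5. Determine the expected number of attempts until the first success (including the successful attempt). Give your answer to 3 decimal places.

For a geometric distribution, E[trials] = 1/p = 1/(2/5) = 5/2.
≈ 2.500

2.500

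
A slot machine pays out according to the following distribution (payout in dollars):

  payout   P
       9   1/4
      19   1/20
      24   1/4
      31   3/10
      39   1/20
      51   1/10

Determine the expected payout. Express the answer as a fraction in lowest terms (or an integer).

E[X] = (1/4)·9 + (1/20)·19 + (1/4)·24 + (3/10)·31 + (1/20)·39 + (1/10)·51
     = 511/20

511/20 dollars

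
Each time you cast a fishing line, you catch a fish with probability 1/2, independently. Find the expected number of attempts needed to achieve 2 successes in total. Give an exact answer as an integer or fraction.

By linearity (sum of 2 independent geometric waits), E[trials] = 2/p = 2/(1/2) = 4.

4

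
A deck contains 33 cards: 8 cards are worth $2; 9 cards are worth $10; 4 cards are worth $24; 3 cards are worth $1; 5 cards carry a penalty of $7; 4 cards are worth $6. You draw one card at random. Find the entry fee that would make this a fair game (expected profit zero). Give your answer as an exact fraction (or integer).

E[payout] = (8/33)·2 + (9/33)·10 + (4/33)·24 + (3/33)·1 + (5/33)·(-7) + (4/33)·6 = 194/33
Fair fee = E[payout] = 194/33

194/33 dollars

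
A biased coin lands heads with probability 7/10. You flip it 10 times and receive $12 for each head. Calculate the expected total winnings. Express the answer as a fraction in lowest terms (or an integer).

E[#heads] = 10·7/10 = 7 (linearity over flips).
E[winnings] = 12·7 = 84.

$84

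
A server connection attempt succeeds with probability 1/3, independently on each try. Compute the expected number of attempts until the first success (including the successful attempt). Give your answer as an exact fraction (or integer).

For a geometric distribution, E[trials] = 1/p = 1/(1/3) = 3.

3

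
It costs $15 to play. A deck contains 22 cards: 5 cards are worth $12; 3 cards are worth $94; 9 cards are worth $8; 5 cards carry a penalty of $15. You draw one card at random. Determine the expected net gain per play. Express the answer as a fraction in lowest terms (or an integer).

9/22 dollars

E[payout] = (5/22)·12 + (3/22)·94 + (9/22)·8 + (5/22)·(-15) = 339/22
Expected profit = 339/22 − 15 = 9/22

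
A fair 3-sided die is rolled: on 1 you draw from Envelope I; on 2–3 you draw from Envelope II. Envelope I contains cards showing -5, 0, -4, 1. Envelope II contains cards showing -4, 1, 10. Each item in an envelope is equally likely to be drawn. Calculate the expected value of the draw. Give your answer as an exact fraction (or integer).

8/9

E[X | Envelope I] = (-5 + 0 − 4 + 1)/4 = -2
E[X | Envelope II] = (-4 + 1 + 10)/3 = 7/3
E[X] = (1/3)·(-2) + (2/3)·7/3 = 8/9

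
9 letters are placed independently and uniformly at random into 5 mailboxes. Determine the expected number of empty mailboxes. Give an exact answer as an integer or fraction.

Let Xⱼ=1 if mailbox j is empty. P(Xⱼ=1) = ((5-1)/5)^9 = 262144/1953125.
By linearity, E[#empty] = 5·262144/1953125 = 262144/390625.

262144/390625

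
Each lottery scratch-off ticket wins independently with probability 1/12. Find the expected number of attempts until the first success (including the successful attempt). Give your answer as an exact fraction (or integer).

12

For a geometric distribution, E[trials] = 1/p = 1/(1/12) = 12.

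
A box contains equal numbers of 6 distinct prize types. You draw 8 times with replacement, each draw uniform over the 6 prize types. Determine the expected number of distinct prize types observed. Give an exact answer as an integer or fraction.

1288991/279936

Let Xⱼ=1 if type j appears at least once. P(Xⱼ=1) = 1 − ((6−1)/6)^8 = 1288991/1679616.
E[#distinct] = 6·1288991/1679616 = 1288991/279936.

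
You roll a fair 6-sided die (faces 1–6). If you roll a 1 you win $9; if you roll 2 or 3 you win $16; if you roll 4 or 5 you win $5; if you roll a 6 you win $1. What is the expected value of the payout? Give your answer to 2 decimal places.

E[payout] = (1/6)·1 + (1/3)·5 + (1/6)·9 + (1/3)·16 = 26/3
≈ $8.67

$8.67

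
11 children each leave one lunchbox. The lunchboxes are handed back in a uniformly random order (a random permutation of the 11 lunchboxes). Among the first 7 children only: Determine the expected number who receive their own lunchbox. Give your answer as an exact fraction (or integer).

7/11

Let Xᵢ = 1 if person i gets their own lunchbox. For each i, P(Xᵢ=1) = 1/11.
By linearity of expectation, E[X₁+…+X_7] = 7·(1/11) = 7/11.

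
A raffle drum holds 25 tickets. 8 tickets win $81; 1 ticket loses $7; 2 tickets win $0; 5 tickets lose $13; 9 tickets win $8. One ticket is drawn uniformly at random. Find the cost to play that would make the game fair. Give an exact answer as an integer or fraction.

648/25 dollars

E[payout] = (8/25)·81 + (1/25)·(-7) + (2/25)·0 + (5/25)·(-13) + (9/25)·8 = 648/25
Fair fee = E[payout] = 648/25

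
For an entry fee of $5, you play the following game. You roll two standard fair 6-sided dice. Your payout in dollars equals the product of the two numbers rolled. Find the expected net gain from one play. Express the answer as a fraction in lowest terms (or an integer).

Distribution of the product of the two numbers rolled: 1 w.p. 1/36, 2 w.p. 1/18, 3 w.p. 1/18, 4 w.p. 1/12, 5 w.p. 1/18, 6 w.p. 1/9, …
E[payout] = (1/36)·1 + (1/18)·2 + (1/18)·3 + (1/12)·4 + (1/18)·5 + (1/9)·6 + (1/18)·8 + (1/36)·9 + (1/18)·10 + (1/9)·12 + (1/18)·15 + (1/36)·16 + (1/18)·18 + (1/18)·20 + (1/18)·24 + (1/36)·25 + (1/18)·30 + (1/36)·36 = 49/4
Expected profit = 49/4 − 5 = 29/4

29/4 dollars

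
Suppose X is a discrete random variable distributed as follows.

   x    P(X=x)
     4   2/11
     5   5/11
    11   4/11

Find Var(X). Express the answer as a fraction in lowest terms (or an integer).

E[X] = (2/11)·4 + (5/11)·5 + (4/11)·11 = 7
E[X²] = (2/11)·16 + (5/11)·25 + (4/11)·121 = 641/11
Var(X) = 641/11 − (7)² = 102/11

102/11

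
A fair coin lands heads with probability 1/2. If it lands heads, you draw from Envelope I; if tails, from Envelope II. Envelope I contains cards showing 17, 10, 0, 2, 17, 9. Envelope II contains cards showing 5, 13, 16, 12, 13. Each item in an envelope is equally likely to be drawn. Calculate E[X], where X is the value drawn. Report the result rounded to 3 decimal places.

E[X | Envelope I] = (17 + 10 + 0 + 2 + 17 + 9)/6 = 55/6
E[X | Envelope II] = (5 + 13 + 16 + 12 + 13)/5 = 59/5
E[X] = (1/2)·55/6 + (1/2)·59/5 = 629/60 ≈ 10.483

10.483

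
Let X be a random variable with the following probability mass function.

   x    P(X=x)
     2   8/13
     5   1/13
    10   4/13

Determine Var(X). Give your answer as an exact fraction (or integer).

2220/169

E[X] = (8/13)·2 + (1/13)·5 + (4/13)·10 = 61/13
E[X²] = (8/13)·4 + (1/13)·25 + (4/13)·100 = 457/13
Var(X) = 457/13 − (61/13)² = 2220/169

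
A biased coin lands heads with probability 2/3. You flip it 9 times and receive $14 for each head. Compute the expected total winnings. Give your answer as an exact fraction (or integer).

$84

E[#heads] = 9·2/3 = 6 (linearity over flips).
E[winnings] = 14·6 = 84.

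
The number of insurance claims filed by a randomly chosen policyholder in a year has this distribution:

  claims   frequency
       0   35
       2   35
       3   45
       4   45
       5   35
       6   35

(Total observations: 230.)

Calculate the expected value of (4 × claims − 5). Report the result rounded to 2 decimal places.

Total = 230, so P(claims=0) = 35/230, etc.
E[4x-5] = (7/46)·(-5) + (7/46)·3 + (9/46)·7 + (9/46)·11 + (7/46)·15 + (7/46)·19
     = 193/23 ≈ 8.39

8.39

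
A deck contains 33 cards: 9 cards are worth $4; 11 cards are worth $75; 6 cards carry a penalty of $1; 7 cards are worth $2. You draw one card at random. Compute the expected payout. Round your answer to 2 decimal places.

$26.33

E[payout] = (9/33)·4 + (11/33)·75 + (6/33)·(-1) + (7/33)·2 = 79/3
≈ $26.33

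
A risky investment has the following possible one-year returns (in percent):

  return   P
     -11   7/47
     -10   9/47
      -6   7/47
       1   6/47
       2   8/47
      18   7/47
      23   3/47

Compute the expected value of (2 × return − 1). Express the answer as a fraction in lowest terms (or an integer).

E[2x-1] = (7/47)·(-23) + (9/47)·(-21) + (7/47)·(-13) + (6/47)·1 + (8/47)·3 + (7/47)·35 + (3/47)·45
     = -31/47

-31/47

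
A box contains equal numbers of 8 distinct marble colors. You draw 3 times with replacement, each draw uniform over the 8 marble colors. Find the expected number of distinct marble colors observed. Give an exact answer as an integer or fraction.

169/64

Let Xⱼ=1 if type j appears at least once. P(Xⱼ=1) = 1 − ((8−1)/8)^3 = 169/512.
E[#distinct] = 8·169/512 = 169/64.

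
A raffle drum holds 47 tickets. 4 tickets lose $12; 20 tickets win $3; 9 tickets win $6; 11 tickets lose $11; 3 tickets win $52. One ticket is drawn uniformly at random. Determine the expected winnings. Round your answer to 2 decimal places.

E[payout] = (4/47)·(-12) + (20/47)·3 + (9/47)·6 + (11/47)·(-11) + (3/47)·52 = 101/47
≈ $2.15

$2.15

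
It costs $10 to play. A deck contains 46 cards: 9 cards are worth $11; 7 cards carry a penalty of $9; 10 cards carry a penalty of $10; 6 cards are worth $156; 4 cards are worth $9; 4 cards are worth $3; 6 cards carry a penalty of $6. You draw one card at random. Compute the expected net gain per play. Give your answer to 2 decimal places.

$9.22

E[payout] = (9/46)·11 + (7/46)·(-9) + (10/46)·(-10) + (6/46)·156 + (4/46)·9 + (4/46)·3 + (6/46)·(-6) = 442/23
Expected profit = 442/23 − 10 = 212/23 ≈ $9.22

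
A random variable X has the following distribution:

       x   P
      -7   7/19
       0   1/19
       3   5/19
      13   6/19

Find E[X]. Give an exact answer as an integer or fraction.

44/19

E[X] = (7/19)·(-7) + (1/19)·0 + (5/19)·3 + (6/19)·13
     = 44/19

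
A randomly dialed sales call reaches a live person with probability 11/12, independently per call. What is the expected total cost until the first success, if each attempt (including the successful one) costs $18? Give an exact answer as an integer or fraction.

216/11 dollars

E[#attempts] = 1/p = 12/11; E[cost] = 18·12/11 = 216/11.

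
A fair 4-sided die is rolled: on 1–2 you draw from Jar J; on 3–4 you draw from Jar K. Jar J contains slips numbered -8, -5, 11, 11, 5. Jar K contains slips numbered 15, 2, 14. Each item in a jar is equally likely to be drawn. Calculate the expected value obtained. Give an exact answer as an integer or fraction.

197/30

E[X | Jar J] = (-8 − 5 + 11 + 11 + 5)/5 = 14/5
E[X | Jar K] = (15 + 2 + 14)/3 = 31/3
E[X] = (1/2)·14/5 + (1/2)·31/3 = 197/30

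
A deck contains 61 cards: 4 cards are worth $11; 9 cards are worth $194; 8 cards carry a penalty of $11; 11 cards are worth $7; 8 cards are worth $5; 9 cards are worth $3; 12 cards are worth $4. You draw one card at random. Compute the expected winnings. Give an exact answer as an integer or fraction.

E[payout] = (4/61)·11 + (9/61)·194 + (8/61)·(-11) + (11/61)·7 + (8/61)·5 + (9/61)·3 + (12/61)·4 = 1894/61

1894/61 dollars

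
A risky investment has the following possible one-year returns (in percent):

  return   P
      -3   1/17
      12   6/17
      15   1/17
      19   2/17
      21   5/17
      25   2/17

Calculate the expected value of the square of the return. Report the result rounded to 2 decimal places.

310.29

E[X²] = (1/17)·9 + (6/17)·144 + (1/17)·225 + (2/17)·361 + (5/17)·441 + (2/17)·625
     = 5275/17 ≈ 310.29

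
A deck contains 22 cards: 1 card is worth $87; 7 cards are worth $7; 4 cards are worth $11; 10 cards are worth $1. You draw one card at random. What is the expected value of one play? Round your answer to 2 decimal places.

E[payout] = (1/22)·87 + (7/22)·7 + (4/22)·11 + (10/22)·1 = 95/11
≈ $8.64

$8.64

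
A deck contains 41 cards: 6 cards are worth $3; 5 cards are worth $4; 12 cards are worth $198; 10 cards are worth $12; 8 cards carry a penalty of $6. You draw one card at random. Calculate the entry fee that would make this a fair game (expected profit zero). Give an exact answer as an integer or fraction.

E[payout] = (6/41)·3 + (5/41)·4 + (12/41)·198 + (10/41)·12 + (8/41)·(-6) = 2486/41
Fair fee = E[payout] = 2486/41

2486/41 dollars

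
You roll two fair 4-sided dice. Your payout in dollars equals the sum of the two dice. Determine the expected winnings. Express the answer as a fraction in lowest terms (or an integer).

$5

Distribution of the sum of the two dice: 2 w.p. 1/16, 3 w.p. 1/8, 4 w.p. 3/16, 5 w.p. 1/4, 6 w.p. 3/16, 7 w.p. 1/8, …
E[payout] = (1/16)·2 + (1/8)·3 + (3/16)·4 + (1/4)·5 + (3/16)·6 + (1/8)·7 + (1/16)·8 = 5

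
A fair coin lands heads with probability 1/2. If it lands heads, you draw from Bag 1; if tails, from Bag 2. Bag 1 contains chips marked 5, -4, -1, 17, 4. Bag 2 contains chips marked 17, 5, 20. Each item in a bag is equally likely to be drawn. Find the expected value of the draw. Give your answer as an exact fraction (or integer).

E[X | Bag 1] = (5 − 4 − 1 + 17 + 4)/5 = 21/5
E[X | Bag 2] = (17 + 5 + 20)/3 = 14
E[X] = (1/2)·21/5 + (1/2)·14 = 91/10

91/10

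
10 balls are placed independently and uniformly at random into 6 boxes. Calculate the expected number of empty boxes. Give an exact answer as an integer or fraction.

9765625/10077696

Let Xⱼ=1 if box j is empty. P(Xⱼ=1) = ((6-1)/6)^10 = 9765625/60466176.
By linearity, E[#empty] = 6·9765625/60466176 = 9765625/10077696.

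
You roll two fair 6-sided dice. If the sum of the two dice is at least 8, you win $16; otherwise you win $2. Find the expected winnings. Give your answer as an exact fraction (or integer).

47/6 dollars

E[payout] = (7/12)·2 + (5/12)·16 = 47/6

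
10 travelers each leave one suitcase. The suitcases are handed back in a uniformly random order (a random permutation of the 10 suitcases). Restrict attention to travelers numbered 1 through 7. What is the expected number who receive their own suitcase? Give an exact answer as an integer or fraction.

7/10

Let Xᵢ = 1 if person i gets their own suitcase. For each i, P(Xᵢ=1) = 1/10.
By linearity of expectation, E[X₁+…+X_7] = 7·(1/10) = 7/10.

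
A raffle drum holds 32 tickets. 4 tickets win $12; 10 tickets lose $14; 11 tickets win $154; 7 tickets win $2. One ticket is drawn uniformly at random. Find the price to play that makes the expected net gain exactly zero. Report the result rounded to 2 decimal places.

E[payout] = (4/32)·12 + (10/32)·(-14) + (11/32)·154 + (7/32)·2 = 101/2
Fair fee = E[payout] = 101/2 ≈ $50.50

$50.50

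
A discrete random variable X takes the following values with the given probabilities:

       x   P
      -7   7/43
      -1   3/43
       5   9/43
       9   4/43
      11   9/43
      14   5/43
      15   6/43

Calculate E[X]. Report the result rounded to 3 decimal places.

E[X] = (7/43)·(-7) + (3/43)·(-1) + (9/43)·5 + (4/43)·9 + (9/43)·11 + (5/43)·14 + (6/43)·15
     = 288/43 ≈ 6.698

6.698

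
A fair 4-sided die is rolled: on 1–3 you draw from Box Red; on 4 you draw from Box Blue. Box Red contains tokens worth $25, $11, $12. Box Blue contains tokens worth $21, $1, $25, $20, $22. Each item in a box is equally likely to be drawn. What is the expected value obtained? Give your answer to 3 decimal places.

E[X | Box Red] = (25 + 11 + 12)/3 = 16
E[X | Box Blue] = (21 + 1 + 25 + 20 + 22)/5 = 89/5
E[X] = (3/4)·16 + (1/4)·89/5 = 329/20 ≈ 16.450

$16.450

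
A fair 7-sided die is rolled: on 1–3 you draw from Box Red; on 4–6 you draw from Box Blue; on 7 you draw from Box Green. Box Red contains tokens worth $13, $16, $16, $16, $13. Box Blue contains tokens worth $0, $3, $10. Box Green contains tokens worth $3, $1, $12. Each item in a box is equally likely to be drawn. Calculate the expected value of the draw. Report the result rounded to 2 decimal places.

$8.96

E[X | Box Red] = (13 + 16 + 16 + 16 + 13)/5 = 74/5
E[X | Box Blue] = (0 + 3 + 10)/3 = 13/3
E[X | Box Green] = (3 + 1 + 12)/3 = 16/3
E[X] = (3/7)·74/5 + (3/7)·13/3 + (1/7)·16/3 = 941/105 ≈ 8.96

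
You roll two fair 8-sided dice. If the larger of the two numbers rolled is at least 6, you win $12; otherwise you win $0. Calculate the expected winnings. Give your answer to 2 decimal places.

E[payout] = (25/64)·0 + (39/64)·12 = 117/16
≈ $7.31

$7.31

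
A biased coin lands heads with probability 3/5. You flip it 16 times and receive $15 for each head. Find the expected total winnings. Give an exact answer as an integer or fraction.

$144

E[#heads] = 16·3/5 = 48/5 (linearity over flips).
E[winnings] = 15·48/5 = 144.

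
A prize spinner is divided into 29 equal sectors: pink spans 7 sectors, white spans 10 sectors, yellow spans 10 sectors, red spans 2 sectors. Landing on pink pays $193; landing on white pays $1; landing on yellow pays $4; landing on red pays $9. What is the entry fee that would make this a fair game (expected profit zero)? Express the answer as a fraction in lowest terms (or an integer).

E[payout] = (7/29)·193 + (10/29)·1 + (10/29)·4 + (2/29)·9 = 1419/29
Fair fee = E[payout] = 1419/29

1419/29 dollars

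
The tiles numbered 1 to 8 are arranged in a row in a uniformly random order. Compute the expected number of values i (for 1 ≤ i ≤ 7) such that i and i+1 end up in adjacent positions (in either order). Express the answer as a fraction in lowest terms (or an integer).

7/4

For each i ∈ {1,…,7}, let Xᵢ = 1 if i and i+1 are adjacent. P(Xᵢ=1) = 2·(8−1)!/8! = 2/8.
By linearity, E[ΣXᵢ] = (7)·(2/8) = 7/4.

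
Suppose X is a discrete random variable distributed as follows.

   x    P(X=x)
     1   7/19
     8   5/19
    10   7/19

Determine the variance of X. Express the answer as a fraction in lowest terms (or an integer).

E[X] = (7/19)·1 + (5/19)·8 + (7/19)·10 = 117/19
E[X²] = (7/19)·1 + (5/19)·64 + (7/19)·100 = 1027/19
Var(X) = 1027/19 − (117/19)² = 5824/361

5824/361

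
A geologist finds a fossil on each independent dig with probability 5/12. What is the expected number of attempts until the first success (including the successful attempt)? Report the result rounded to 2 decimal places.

2.40

For a geometric distribution, E[trials] = 1/p = 1/(5/12) = 12/5.
≈ 2.40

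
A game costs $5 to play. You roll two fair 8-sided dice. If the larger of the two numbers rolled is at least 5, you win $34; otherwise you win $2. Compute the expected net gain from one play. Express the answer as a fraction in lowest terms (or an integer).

E[payout] = (1/4)·2 + (3/4)·34 = 26
Expected profit = 26 − 5 = 21

$21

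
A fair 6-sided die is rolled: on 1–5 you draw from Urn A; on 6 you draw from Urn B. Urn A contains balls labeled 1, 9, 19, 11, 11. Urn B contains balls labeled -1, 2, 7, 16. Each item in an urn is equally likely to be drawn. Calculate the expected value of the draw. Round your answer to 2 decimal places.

9.50

E[X | Urn A] = (1 + 9 + 19 + 11 + 11)/5 = 51/5
E[X | Urn B] = (-1 + 2 + 7 + 16)/4 = 6
E[X] = (5/6)·51/5 + (1/6)·6 = 19/2 ≈ 9.50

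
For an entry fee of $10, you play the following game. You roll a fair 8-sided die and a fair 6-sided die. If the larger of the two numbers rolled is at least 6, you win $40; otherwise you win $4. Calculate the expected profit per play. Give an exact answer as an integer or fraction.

45/4 dollars

E[payout] = (25/48)·4 + (23/48)·40 = 85/4
Expected profit = 85/4 − 10 = 45/4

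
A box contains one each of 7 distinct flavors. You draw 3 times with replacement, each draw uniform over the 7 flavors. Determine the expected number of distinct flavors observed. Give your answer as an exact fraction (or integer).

Let Xⱼ=1 if type j appears at least once. P(Xⱼ=1) = 1 − ((7−1)/7)^3 = 127/343.
E[#distinct] = 7·127/343 = 127/49.

127/49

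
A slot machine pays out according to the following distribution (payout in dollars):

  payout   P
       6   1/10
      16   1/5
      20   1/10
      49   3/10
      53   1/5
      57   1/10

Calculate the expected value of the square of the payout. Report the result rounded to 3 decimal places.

E[X²] = (1/10)·36 + (1/5)·256 + (1/10)·400 + (3/10)·2401 + (1/5)·2809 + (1/10)·3249
     = 8509/5 ≈ 1701.800

1701.800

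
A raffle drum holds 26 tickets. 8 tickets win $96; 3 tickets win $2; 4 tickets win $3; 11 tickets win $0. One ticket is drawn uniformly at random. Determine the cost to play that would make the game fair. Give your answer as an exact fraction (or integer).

393/13 dollars

E[payout] = (8/26)·96 + (3/26)·2 + (4/26)·3 + (11/26)·0 = 393/13
Fair fee = E[payout] = 393/13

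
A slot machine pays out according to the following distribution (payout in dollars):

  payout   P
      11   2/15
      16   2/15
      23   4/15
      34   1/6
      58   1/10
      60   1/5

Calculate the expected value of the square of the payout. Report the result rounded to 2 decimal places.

1440.40

E[X²] = (2/15)·121 + (2/15)·256 + (4/15)·529 + (1/6)·1156 + (1/10)·3364 + (1/5)·3600
     = 7202/5 ≈ 1440.40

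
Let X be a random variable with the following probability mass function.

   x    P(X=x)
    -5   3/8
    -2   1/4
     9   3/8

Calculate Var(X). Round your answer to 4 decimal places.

39.7500

E[X] = (3/8)·(-5) + (1/4)·(-2) + (3/8)·9 = 1
E[X²] = (3/8)·25 + (1/4)·4 + (3/8)·81 = 163/4
Var(X) = 163/4 − (1)² = 159/4 ≈ 39.7500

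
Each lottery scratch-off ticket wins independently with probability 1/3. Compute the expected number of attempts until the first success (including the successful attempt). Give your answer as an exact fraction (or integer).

For a geometric distribution, E[trials] = 1/p = 1/(1/3) = 3.

3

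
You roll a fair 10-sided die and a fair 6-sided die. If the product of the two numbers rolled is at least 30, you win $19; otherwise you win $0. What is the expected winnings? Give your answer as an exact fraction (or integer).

19/4 dollars

E[payout] = (3/4)·0 + (1/4)·19 = 19/4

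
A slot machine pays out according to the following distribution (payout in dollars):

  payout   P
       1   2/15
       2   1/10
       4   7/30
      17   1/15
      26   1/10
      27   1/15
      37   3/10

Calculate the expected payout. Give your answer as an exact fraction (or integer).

179/10 dollars

E[X] = (2/15)·1 + (1/10)·2 + (7/30)·4 + (1/15)·17 + (1/10)·26 + (1/15)·27 + (3/10)·37
     = 179/10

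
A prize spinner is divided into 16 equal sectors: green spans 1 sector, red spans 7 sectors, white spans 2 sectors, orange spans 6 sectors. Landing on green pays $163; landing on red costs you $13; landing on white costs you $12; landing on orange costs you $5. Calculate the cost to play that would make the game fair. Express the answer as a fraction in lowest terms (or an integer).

9/8 dollars

E[payout] = (1/16)·163 + (7/16)·(-13) + (2/16)·(-12) + (6/16)·(-5) = 9/8
Fair fee = E[payout] = 9/8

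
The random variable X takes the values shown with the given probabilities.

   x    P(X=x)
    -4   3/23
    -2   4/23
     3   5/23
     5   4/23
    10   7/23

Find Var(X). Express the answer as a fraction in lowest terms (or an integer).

E[X] = (3/23)·(-4) + (4/23)·(-2) + (5/23)·3 + (4/23)·5 + (7/23)·10 = 85/23
E[X²] = (3/23)·16 + (4/23)·4 + (5/23)·9 + (4/23)·25 + (7/23)·100 = 909/23
Var(X) = 909/23 − (85/23)² = 13682/529

13682/529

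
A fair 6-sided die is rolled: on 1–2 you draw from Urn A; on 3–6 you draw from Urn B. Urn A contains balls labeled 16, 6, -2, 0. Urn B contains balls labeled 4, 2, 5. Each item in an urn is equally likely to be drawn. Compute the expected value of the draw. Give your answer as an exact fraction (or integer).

E[X | Urn A] = (16 + 6 − 2 + 0)/4 = 5
E[X | Urn B] = (4 + 2 + 5)/3 = 11/3
E[X] = (1/3)·5 + (2/3)·11/3 = 37/9

37/9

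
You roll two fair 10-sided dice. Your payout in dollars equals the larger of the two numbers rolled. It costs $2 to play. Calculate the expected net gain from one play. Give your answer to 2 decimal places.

Distribution of the larger of the two numbers rolled: 1 w.p. 1/100, 2 w.p. 3/100, 3 w.p. 1/20, 4 w.p. 7/100, 5 w.p. 9/100, 6 w.p. 11/100, …
E[payout] = (1/100)·1 + (3/100)·2 + (1/20)·3 + (7/100)·4 + (9/100)·5 + (11/100)·6 + (13/100)·7 + (3/20)·8 + (17/100)·9 + (19/100)·10 = 143/20
Expected profit = 143/20 − 2 = 103/20 ≈ $5.15

$5.15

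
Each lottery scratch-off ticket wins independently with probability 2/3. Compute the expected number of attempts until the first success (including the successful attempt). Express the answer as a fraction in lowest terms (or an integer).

3/2

For a geometric distribution, E[trials] = 1/p = 1/(2/3) = 3/2.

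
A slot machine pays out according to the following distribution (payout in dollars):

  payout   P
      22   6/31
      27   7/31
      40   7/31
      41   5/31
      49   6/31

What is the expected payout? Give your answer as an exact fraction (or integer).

1100/31 dollars

E[X] = (6/31)·22 + (7/31)·27 + (7/31)·40 + (5/31)·41 + (6/31)·49
     = 1100/31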